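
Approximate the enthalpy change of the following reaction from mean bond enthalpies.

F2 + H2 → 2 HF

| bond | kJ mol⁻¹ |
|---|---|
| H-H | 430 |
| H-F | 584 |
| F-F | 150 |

Bonds broken (reactants):
  F-F: 1 × 150 = 150
  H-H: 1 × 430 = 430
  Σ(broken) = 580 kJ
Bonds formed (products):
  H-F: 2 × 584 = 1168
  Σ(formed) = 1168 kJ
ΔH = Σ(broken) − Σ(formed) = 580 − 1168 = −588 kJ

ΔH ≈ −588 kJ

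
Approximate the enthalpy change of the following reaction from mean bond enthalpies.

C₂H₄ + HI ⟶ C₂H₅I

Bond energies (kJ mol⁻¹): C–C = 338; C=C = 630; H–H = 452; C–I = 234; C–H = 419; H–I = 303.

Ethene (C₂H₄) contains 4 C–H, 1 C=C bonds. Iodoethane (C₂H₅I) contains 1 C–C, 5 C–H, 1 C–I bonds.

Bonds broken (reactants):
  C–H: 4 × 419 = 1676
  C=C: 1 × 630 = 630
  H–I: 1 × 303 = 303
  Σ(broken) = 2609 kJ
Bonds formed (products):
  C–C: 1 × 338 = 338
  C–H: 5 × 419 = 2095
  C–I: 1 × 234 = 234
  Σ(formed) = 2667 kJ
ΔH = Σ(broken) − Σ(formed) = 2609 − 2667 = −58 kJ

ΔH ≈ −58 kJ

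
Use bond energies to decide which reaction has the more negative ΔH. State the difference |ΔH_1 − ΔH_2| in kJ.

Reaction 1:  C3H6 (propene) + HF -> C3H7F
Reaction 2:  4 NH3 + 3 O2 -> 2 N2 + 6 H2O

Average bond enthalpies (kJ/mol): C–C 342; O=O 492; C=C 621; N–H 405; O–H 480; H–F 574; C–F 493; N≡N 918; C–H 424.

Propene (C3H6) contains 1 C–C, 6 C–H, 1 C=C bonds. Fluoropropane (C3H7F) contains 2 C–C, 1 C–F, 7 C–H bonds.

Reaction 2, by 1196 kJ

Reaction 1:
  Bonds broken (reactants):
    C–C: 1 × 342 = 342
    C–H: 6 × 424 = 2544
    C=C: 1 × 621 = 621
    H–F: 1 × 574 = 574
    Σ(broken) = 4081 kJ
  Bonds formed (products):
    C–C: 2 × 342 = 684
    C–F: 1 × 493 = 493
    C–H: 7 × 424 = 2968
    Σ(formed) = 4145 kJ
  ΔH_1 = 4081 − 4145 = −64 kJ
Reaction 2:
  Bonds broken (reactants):
    N–H: 12 × 405 = 4860
    O=O: 3 × 492 = 1476
    Σ(broken) = 6336 kJ
  Bonds formed (products):
    N≡N: 2 × 918 = 1836
    O–H: 12 × 480 = 5760
    Σ(formed) = 7596 kJ
  ΔH_2 = 6336 − 7596 = −1260 kJ
ΔH_1 − ΔH_2 = +1196 kJ, so reaction 2 has the more negative ΔH; |ΔH_1 − ΔH_2| = 1196 kJ.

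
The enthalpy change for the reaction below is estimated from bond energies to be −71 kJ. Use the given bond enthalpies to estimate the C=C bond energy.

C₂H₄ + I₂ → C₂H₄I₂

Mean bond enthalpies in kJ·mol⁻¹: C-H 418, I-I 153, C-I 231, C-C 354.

Let D be the C=C bond energy.
Σ(broken) = 4×418 + 1×D + 1×153 = 1825 + D
Σ(formed) = 1×354 + 4×418 + 2×231 = 2488
ΔH = Σ(broken) − Σ(formed) = (1825 + D) − (2488) = −663 + D
Setting this equal to −71 kJ gives D = 592 kJ/mol.

D(C=C) ≈ 592 kJ/mol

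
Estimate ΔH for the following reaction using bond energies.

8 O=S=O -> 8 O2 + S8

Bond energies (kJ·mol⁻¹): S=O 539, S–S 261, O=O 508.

Bonds broken (reactants):
  S=O: 16 × 539 = 8624
  Σ(broken) = 8624 kJ
Bonds formed (products):
  O=O: 8 × 508 = 4064
  S–S: 8 × 261 = 2088
  Σ(formed) = 6152 kJ
ΔH = Σ(broken) − Σ(formed) = 8624 − 6152 = +2472 kJ

ΔH ≈ +2472 kJ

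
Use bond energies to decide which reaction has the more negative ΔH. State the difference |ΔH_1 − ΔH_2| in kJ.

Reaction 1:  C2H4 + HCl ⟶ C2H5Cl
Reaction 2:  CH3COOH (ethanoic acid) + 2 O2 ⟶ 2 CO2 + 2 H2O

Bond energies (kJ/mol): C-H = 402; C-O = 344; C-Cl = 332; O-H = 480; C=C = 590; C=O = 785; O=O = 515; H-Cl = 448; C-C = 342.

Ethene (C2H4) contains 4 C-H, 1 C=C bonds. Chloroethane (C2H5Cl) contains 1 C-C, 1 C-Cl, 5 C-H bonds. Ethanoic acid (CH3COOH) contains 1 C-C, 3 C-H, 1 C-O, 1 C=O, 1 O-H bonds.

Reaction 2, by 835 kJ

Reaction 1:
  Bonds broken (reactants):
    C-H: 4 × 402 = 1608
    C=C: 1 × 590 = 590
    H-Cl: 1 × 448 = 448
    Σ(broken) = 2646 kJ
  Bonds formed (products):
    C-C: 1 × 342 = 342
    C-Cl: 1 × 332 = 332
    C-H: 5 × 402 = 2010
    Σ(formed) = 2684 kJ
  ΔH_1 = 2646 − 2684 = −38 kJ
Reaction 2:
  Bonds broken (reactants):
    C-C: 1 × 342 = 342
    C-H: 3 × 402 = 1206
    C-O: 1 × 344 = 344
    C=O: 1 × 785 = 785
    O-H: 1 × 480 = 480
    O=O: 2 × 515 = 1030
    Σ(broken) = 4187 kJ
  Bonds formed (products):
    C=O: 4 × 785 = 3140
    O-H: 4 × 480 = 1920
    Σ(formed) = 5060 kJ
  ΔH_2 = 4187 − 5060 = −873 kJ
ΔH_1 − ΔH_2 = +835 kJ, so reaction 2 has the more negative ΔH; |ΔH_1 − ΔH_2| = 835 kJ.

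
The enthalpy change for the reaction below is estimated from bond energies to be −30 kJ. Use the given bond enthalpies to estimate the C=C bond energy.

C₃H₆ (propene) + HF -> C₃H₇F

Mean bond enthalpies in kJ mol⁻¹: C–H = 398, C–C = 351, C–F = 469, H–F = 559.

Let D be the C=C bond energy.
Σ(broken) = 1×351 + 6×398 + 1×D + 1×559 = 3298 + D
Σ(formed) = 2×351 + 1×469 + 7×398 = 3957
ΔH = Σ(broken) − Σ(formed) = (3298 + D) − (3957) = −659 + D
Setting this equal to −30 kJ gives D = 629 kJ/mol.

D(C=C) ≈ 629 kJ/mol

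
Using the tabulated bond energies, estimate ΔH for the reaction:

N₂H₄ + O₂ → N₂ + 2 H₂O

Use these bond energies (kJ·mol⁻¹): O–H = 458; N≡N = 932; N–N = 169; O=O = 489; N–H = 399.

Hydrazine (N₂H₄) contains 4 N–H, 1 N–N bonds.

ΔH ≈ −510 kJ

Bonds broken (reactants):
  N–H: 4 × 399 = 1596
  N–N: 1 × 169 = 169
  O=O: 1 × 489 = 489
  Σ(broken) = 2254 kJ
Bonds formed (products):
  N≡N: 1 × 932 = 932
  O–H: 4 × 458 = 1832
  Σ(formed) = 2764 kJ
ΔH = Σ(broken) − Σ(formed) = 2254 − 2764 = −510 kJ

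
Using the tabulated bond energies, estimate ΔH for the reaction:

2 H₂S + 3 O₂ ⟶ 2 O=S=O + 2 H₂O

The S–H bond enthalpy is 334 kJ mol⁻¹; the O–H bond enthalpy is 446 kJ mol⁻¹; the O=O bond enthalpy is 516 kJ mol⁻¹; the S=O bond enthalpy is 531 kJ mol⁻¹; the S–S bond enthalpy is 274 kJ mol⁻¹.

ΔH ≈ −1024 kJ

Bonds broken (reactants):
  O=O: 3 × 516 = 1548
  S–H: 4 × 334 = 1336
  Σ(broken) = 2884 kJ
Bonds formed (products):
  O–H: 4 × 446 = 1784
  S=O: 4 × 531 = 2124
  Σ(formed) = 3908 kJ
ΔH = Σ(broken) − Σ(formed) = 2884 − 3908 = −1024 kJ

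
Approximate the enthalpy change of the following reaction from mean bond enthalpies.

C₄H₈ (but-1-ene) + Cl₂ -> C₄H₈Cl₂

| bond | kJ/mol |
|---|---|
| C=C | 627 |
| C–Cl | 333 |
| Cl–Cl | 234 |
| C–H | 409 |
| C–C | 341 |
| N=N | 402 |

Bonds broken (reactants):
  C–C: 2 × 341 = 682
  C–H: 8 × 409 = 3272
  C=C: 1 × 627 = 627
  Cl–Cl: 1 × 234 = 234
  Σ(broken) = 4815 kJ
Bonds formed (products):
  C–C: 3 × 341 = 1023
  C–Cl: 2 × 333 = 666
  C–H: 8 × 409 = 3272
  Σ(formed) = 4961 kJ
ΔH = Σ(broken) − Σ(formed) = 4815 − 4961 = −146 kJ

ΔH ≈ −146 kJ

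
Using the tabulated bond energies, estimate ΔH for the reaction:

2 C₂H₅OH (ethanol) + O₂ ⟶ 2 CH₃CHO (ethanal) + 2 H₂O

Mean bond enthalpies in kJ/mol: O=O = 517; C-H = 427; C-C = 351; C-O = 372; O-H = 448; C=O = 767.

ΔH ≈ −315 kJ

Bonds broken (reactants):
  C-C: 2 × 351 = 702
  C-H: 10 × 427 = 4270
  C-O: 2 × 372 = 744
  O-H: 2 × 448 = 896
  O=O: 1 × 517 = 517
  Σ(broken) = 7129 kJ
Bonds formed (products):
  C-C: 2 × 351 = 702
  C-H: 8 × 427 = 3416
  C=O: 2 × 767 = 1534
  O-H: 4 × 448 = 1792
  Σ(formed) = 7444 kJ
ΔH = Σ(broken) − Σ(formed) = 7129 − 7444 = −315 kJ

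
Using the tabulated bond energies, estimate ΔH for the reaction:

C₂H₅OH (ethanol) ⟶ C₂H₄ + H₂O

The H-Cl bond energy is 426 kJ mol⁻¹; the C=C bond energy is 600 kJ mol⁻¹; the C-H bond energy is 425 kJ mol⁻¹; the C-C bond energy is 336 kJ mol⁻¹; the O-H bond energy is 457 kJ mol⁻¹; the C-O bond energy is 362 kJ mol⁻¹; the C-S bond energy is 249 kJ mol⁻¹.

Bonds broken (reactants):
  C-C: 1 × 336 = 336
  C-H: 5 × 425 = 2125
  C-O: 1 × 362 = 362
  O-H: 1 × 457 = 457
  Σ(broken) = 3280 kJ
Bonds formed (products):
  C-H: 4 × 425 = 1700
  C=C: 1 × 600 = 600
  O-H: 2 × 457 = 914
  Σ(formed) = 3214 kJ
ΔH = Σ(broken) − Σ(formed) = 3280 − 3214 = +66 kJ

ΔH ≈ +66 kJ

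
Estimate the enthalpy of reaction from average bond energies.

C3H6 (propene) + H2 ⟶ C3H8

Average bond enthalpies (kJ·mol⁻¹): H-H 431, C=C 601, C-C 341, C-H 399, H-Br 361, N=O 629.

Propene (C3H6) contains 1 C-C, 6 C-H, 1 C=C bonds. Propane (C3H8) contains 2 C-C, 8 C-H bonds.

Bonds broken (reactants):
  C-C: 1 × 341 = 341
  C-H: 6 × 399 = 2394
  C=C: 1 × 601 = 601
  H-H: 1 × 431 = 431
  Σ(broken) = 3767 kJ
Bonds formed (products):
  C-C: 2 × 341 = 682
  C-H: 8 × 399 = 3192
  Σ(formed) = 3874 kJ
ΔH = Σ(broken) − Σ(formed) = 3767 − 3874 = −107 kJ

ΔH ≈ −107 kJ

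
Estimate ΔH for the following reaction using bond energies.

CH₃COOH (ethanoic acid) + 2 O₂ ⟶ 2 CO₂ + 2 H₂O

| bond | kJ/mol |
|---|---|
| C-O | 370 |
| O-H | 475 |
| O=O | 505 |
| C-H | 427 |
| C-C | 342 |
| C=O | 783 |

Bonds broken (reactants):
  C-C: 1 × 342 = 342
  C-H: 3 × 427 = 1281
  C-O: 1 × 370 = 370
  C=O: 1 × 783 = 783
  O-H: 1 × 475 = 475
  O=O: 2 × 505 = 1010
  Σ(broken) = 4261 kJ
Bonds formed (products):
  C=O: 4 × 783 = 3132
  O-H: 4 × 475 = 1900
  Σ(formed) = 5032 kJ
ΔH = Σ(broken) − Σ(formed) = 4261 − 5032 = −771 kJ

ΔH ≈ −771 kJ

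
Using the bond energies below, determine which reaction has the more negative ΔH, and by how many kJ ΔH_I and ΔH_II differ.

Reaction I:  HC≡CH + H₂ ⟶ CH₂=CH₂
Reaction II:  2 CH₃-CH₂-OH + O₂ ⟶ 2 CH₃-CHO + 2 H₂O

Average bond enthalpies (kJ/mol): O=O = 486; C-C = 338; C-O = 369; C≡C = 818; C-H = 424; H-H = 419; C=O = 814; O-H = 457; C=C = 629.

Reaction II, by 230 kJ

Reaction I:
  Bonds broken (reactants):
    C≡C: 1 × 818 = 818
    C-H: 2 × 424 = 848
    H-H: 1 × 419 = 419
    Σ(broken) = 2085 kJ
  Bonds formed (products):
    C-H: 4 × 424 = 1696
    C=C: 1 × 629 = 629
    Σ(formed) = 2325 kJ
  ΔH_I = 2085 − 2325 = −240 kJ
Reaction II:
  Bonds broken (reactants):
    C-C: 2 × 338 = 676
    C-H: 10 × 424 = 4240
    C-O: 2 × 369 = 738
    O-H: 2 × 457 = 914
    O=O: 1 × 486 = 486
    Σ(broken) = 7054 kJ
  Bonds formed (products):
    C-C: 2 × 338 = 676
    C-H: 8 × 424 = 3392
    C=O: 2 × 814 = 1628
    O-H: 4 × 457 = 1828
    Σ(formed) = 7524 kJ
  ΔH_II = 7054 − 7524 = −470 kJ
ΔH_I − ΔH_II = +230 kJ, so reaction II has the more negative ΔH; |ΔH_I − ΔH_II| = 230 kJ.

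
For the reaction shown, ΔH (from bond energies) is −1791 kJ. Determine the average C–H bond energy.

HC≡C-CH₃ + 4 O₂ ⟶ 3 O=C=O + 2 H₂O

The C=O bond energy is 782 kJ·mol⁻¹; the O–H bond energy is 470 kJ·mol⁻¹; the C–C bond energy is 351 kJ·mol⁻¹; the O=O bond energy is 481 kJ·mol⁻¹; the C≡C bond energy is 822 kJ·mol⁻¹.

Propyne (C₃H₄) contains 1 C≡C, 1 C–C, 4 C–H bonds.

D(C–H) ≈ 421 kJ/mol

Let D be the C–H bond energy.
Σ(broken) = 1×822 + 1×351 + 4×D + 4×481 = 3097 + 4D
Σ(formed) = 6×782 + 4×470 = 6572
ΔH = Σ(broken) − Σ(formed) = (3097 + 4D) − (6572) = −3475 + 4D
Setting this equal to −1791 kJ gives 4D = 1684, so D = 421 kJ/mol.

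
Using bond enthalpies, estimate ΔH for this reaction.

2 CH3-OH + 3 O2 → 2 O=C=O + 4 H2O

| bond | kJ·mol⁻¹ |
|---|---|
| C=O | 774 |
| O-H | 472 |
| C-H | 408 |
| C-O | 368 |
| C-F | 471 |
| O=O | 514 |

ΔH ≈ −1202 kJ

Bonds broken (reactants):
  C-H: 6 × 408 = 2448
  C-O: 2 × 368 = 736
  O-H: 2 × 472 = 944
  O=O: 3 × 514 = 1542
  Σ(broken) = 5670 kJ
Bonds formed (products):
  C=O: 4 × 774 = 3096
  O-H: 8 × 472 = 3776
  Σ(formed) = 6872 kJ
ΔH = Σ(broken) − Σ(formed) = 5670 − 6872 = −1202 kJ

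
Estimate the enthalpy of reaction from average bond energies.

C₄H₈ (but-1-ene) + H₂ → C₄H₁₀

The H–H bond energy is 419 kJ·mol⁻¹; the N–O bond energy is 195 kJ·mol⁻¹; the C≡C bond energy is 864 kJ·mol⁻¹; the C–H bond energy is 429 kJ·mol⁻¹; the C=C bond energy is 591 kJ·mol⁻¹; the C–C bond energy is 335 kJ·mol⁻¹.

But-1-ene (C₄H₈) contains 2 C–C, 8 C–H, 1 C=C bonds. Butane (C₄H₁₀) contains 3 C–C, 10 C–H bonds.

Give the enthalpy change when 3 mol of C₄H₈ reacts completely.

Bonds broken (reactants):
  C–C: 2 × 335 = 670
  C–H: 8 × 429 = 3432
  C=C: 1 × 591 = 591
  H–H: 1 × 419 = 419
  Σ(broken) = 5112 kJ
Bonds formed (products):
  C–C: 3 × 335 = 1005
  C–H: 10 × 429 = 4290
  Σ(formed) = 5295 kJ
ΔH = Σ(broken) − Σ(formed) = 5112 − 5295 = −183 kJ
For 3× the reaction as written: 3 × (−183) = −549 kJ

ΔH = −549 kJ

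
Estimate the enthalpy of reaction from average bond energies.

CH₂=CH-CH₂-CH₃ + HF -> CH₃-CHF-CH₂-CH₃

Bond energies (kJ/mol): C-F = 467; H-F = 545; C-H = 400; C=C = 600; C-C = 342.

ΔH ≈ −64 kJ

Bonds broken (reactants):
  C-C: 2 × 342 = 684
  C-H: 8 × 400 = 3200
  C=C: 1 × 600 = 600
  H-F: 1 × 545 = 545
  Σ(broken) = 5029 kJ
Bonds formed (products):
  C-C: 3 × 342 = 1026
  C-F: 1 × 467 = 467
  C-H: 9 × 400 = 3600
  Σ(formed) = 5093 kJ
ΔH = Σ(broken) − Σ(formed) = 5029 − 5093 = −64 kJ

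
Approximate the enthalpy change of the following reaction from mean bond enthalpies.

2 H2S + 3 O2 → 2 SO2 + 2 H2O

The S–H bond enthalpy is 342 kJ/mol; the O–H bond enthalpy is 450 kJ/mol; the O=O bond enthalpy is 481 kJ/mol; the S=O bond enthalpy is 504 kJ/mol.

Bonds broken (reactants):
  O=O: 3 × 481 = 1443
  S–H: 4 × 342 = 1368
  Σ(broken) = 2811 kJ
Bonds formed (products):
  O–H: 4 × 450 = 1800
  S=O: 4 × 504 = 2016
  Σ(formed) = 3816 kJ
ΔH = Σ(broken) − Σ(formed) = 2811 − 3816 = −1005 kJ

ΔH ≈ −1005 kJ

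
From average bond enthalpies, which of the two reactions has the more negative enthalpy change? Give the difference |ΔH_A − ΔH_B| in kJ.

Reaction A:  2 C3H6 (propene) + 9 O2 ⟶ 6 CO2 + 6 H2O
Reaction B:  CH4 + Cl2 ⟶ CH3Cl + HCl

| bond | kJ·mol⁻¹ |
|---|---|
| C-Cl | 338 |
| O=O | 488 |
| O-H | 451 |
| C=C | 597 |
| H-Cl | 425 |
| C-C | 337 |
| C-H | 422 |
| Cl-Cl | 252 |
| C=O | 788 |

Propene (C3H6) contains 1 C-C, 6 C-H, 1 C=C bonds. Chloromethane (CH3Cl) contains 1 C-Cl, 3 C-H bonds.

Reaction A:
  Bonds broken (reactants):
    C-C: 2 × 337 = 674
    C-H: 12 × 422 = 5064
    C=C: 2 × 597 = 1194
    O=O: 9 × 488 = 4392
    Σ(broken) = 11324 kJ
  Bonds formed (products):
    C=O: 12 × 788 = 9456
    O-H: 12 × 451 = 5412
    Σ(formed) = 14868 kJ
  ΔH_A = 11324 − 14868 = −3544 kJ
Reaction B:
  Bonds broken (reactants):
    C-H: 4 × 422 = 1688
    Cl-Cl: 1 × 252 = 252
    Σ(broken) = 1940 kJ
  Bonds formed (products):
    C-Cl: 1 × 338 = 338
    C-H: 3 × 422 = 1266
    H-Cl: 1 × 425 = 425
    Σ(formed) = 2029 kJ
  ΔH_B = 1940 − 2029 = −89 kJ
ΔH_A − ΔH_B = −3455 kJ, so reaction A has the more negative ΔH; |ΔH_A − ΔH_B| = 3455 kJ.

Reaction A, by 3455 kJ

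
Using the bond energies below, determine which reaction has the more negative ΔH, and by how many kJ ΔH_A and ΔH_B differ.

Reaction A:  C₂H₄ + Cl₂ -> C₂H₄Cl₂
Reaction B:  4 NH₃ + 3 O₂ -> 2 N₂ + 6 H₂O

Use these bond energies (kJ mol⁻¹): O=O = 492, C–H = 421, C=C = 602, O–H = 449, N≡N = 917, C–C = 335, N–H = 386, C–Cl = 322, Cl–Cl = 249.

Reaction A:
  Bonds broken (reactants):
    C–H: 4 × 421 = 1684
    C=C: 1 × 602 = 602
    Cl–Cl: 1 × 249 = 249
    Σ(broken) = 2535 kJ
  Bonds formed (products):
    C–C: 1 × 335 = 335
    C–Cl: 2 × 322 = 644
    C–H: 4 × 421 = 1684
    Σ(formed) = 2663 kJ
  ΔH_A = 2535 − 2663 = −128 kJ
Reaction B:
  Bonds broken (reactants):
    N–H: 12 × 386 = 4632
    O=O: 3 × 492 = 1476
    Σ(broken) = 6108 kJ
  Bonds formed (products):
    N≡N: 2 × 917 = 1834
    O–H: 12 × 449 = 5388
    Σ(formed) = 7222 kJ
  ΔH_B = 6108 − 7222 = −1114 kJ
ΔH_A − ΔH_B = +986 kJ, so reaction B has the more negative ΔH; |ΔH_A − ΔH_B| = 986 kJ.

Reaction B, by 986 kJ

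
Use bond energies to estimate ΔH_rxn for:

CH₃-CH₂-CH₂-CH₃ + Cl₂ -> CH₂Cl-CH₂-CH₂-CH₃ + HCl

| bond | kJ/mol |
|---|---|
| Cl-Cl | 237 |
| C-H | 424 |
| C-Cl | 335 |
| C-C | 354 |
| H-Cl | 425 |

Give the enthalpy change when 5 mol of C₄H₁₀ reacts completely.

ΔH = −495 kJ

Bonds broken (reactants):
  C-C: 3 × 354 = 1062
  C-H: 10 × 424 = 4240
  Cl-Cl: 1 × 237 = 237
  Σ(broken) = 5539 kJ
Bonds formed (products):
  C-C: 3 × 354 = 1062
  C-Cl: 1 × 335 = 335
  C-H: 9 × 424 = 3816
  H-Cl: 1 × 425 = 425
  Σ(formed) = 5638 kJ
ΔH = Σ(broken) − Σ(formed) = 5539 − 5638 = −99 kJ
For 5× the reaction as written: 5 × (−99) = −495 kJ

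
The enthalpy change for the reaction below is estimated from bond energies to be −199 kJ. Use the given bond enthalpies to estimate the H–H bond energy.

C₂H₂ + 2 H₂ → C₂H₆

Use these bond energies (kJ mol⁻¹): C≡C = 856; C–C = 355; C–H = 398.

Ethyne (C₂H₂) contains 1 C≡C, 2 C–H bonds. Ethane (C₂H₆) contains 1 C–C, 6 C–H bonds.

D(H–H) ≈ 446 kJ/mol

Let D be the H–H bond energy.
Σ(broken) = 1×856 + 2×398 + 2×D = 1652 + 2D
Σ(formed) = 1×355 + 6×398 = 2743
ΔH = Σ(broken) − Σ(formed) = (1652 + 2D) − (2743) = −1091 + 2D
Setting this equal to −199 kJ gives 2D = 892, so D = 446 kJ/mol.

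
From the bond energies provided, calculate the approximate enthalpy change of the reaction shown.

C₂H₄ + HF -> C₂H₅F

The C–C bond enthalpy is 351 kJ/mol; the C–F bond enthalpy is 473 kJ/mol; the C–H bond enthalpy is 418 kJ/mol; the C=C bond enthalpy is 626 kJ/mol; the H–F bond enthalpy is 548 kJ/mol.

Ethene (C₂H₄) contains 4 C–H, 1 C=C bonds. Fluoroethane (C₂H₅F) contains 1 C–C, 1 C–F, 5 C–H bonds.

Bonds broken (reactants):
  C–H: 4 × 418 = 1672
  C=C: 1 × 626 = 626
  H–F: 1 × 548 = 548
  Σ(broken) = 2846 kJ
Bonds formed (products):
  C–C: 1 × 351 = 351
  C–F: 1 × 473 = 473
  C–H: 5 × 418 = 2090
  Σ(formed) = 2914 kJ
ΔH = Σ(broken) − Σ(formed) = 2846 − 2914 = −68 kJ

ΔH ≈ −68 kJ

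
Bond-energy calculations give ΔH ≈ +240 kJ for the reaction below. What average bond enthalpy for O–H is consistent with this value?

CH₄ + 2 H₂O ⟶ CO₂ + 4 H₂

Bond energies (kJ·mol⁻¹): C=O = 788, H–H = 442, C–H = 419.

Let D be the O–H bond energy.
Σ(broken) = 4×419 + 4×D = 1676 + 4D
Σ(formed) = 2×788 + 4×442 = 3344
ΔH = Σ(broken) − Σ(formed) = (1676 + 4D) − (3344) = −1668 + 4D
Setting this equal to +240 kJ gives 4D = 1908, so D = 477 kJ/mol.

D(O–H) ≈ 477 kJ/mol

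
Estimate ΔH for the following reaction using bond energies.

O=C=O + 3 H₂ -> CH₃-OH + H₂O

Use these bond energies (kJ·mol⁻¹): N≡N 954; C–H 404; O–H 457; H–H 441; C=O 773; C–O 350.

ΔH ≈ −64 kJ

Bonds broken (reactants):
  C=O: 2 × 773 = 1546
  H–H: 3 × 441 = 1323
  Σ(broken) = 2869 kJ
Bonds formed (products):
  C–H: 3 × 404 = 1212
  C–O: 1 × 350 = 350
  O–H: 3 × 457 = 1371
  Σ(formed) = 2933 kJ
ΔH = Σ(broken) − Σ(formed) = 2869 − 2933 = −64 kJ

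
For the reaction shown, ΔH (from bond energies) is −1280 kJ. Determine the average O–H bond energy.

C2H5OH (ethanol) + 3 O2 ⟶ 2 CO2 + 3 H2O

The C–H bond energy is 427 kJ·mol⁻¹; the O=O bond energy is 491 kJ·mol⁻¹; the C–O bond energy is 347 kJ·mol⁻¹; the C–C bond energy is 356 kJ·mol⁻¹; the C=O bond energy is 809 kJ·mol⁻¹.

D(O–H) ≈ 471 kJ/mol

Let D be the O–H bond energy.
Σ(broken) = 1×356 + 5×427 + 1×347 + 1×D + 3×491 = 4311 + D
Σ(formed) = 4×809 + 6×D = 3236 + 6D
ΔH = Σ(broken) − Σ(formed) = (4311 + D) − (3236 + 6D) = +1075 − 5D
Setting this equal to −1280 kJ gives 5D = 2355, so D = 471 kJ/mol.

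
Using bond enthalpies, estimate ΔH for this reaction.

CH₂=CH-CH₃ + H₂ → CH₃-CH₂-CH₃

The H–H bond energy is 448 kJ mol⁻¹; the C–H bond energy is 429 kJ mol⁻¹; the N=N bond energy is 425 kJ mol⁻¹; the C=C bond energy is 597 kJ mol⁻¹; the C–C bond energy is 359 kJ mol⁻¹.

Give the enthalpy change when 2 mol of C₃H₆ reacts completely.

Bonds broken (reactants):
  C–C: 1 × 359 = 359
  C–H: 6 × 429 = 2574
  C=C: 1 × 597 = 597
  H–H: 1 × 448 = 448
  Σ(broken) = 3978 kJ
Bonds formed (products):
  C–C: 2 × 359 = 718
  C–H: 8 × 429 = 3432
  Σ(formed) = 4150 kJ
ΔH = Σ(broken) − Σ(formed) = 3978 − 4150 = −172 kJ
For 2× the reaction as written: 2 × (−172) = −344 kJ

ΔH = −344 kJ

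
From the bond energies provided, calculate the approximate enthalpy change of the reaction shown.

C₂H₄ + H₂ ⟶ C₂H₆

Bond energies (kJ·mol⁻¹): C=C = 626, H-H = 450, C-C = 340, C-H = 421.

ΔH ≈ −106 kJ

Bonds broken (reactants):
  C-H: 4 × 421 = 1684
  C=C: 1 × 626 = 626
  H-H: 1 × 450 = 450
  Σ(broken) = 2760 kJ
Bonds formed (products):
  C-C: 1 × 340 = 340
  C-H: 6 × 421 = 2526
  Σ(formed) = 2866 kJ
ΔH = Σ(broken) − Σ(formed) = 2760 − 2866 = −106 kJ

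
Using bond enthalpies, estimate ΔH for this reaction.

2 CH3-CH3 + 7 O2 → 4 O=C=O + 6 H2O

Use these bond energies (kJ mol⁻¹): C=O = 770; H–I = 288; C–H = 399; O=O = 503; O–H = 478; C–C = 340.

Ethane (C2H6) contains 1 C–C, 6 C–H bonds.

Bonds broken (reactants):
  C–C: 2 × 340 = 680
  C–H: 12 × 399 = 4788
  O=O: 7 × 503 = 3521
  Σ(broken) = 8989 kJ
Bonds formed (products):
  C=O: 8 × 770 = 6160
  O–H: 12 × 478 = 5736
  Σ(formed) = 11896 kJ
ΔH = Σ(broken) − Σ(formed) = 8989 − 11896 = −2907 kJ

ΔH ≈ −2907 kJ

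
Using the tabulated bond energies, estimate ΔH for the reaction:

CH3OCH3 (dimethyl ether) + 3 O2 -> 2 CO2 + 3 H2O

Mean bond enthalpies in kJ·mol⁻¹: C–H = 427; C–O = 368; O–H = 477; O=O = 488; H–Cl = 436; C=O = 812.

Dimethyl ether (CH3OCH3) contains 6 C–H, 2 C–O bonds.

ΔH ≈ −1348 kJ

Bonds broken (reactants):
  C–H: 6 × 427 = 2562
  C–O: 2 × 368 = 736
  O=O: 3 × 488 = 1464
  Σ(broken) = 4762 kJ
Bonds formed (products):
  C=O: 4 × 812 = 3248
  O–H: 6 × 477 = 2862
  Σ(formed) = 6110 kJ
ΔH = Σ(broken) − Σ(formed) = 4762 − 6110 = −1348 kJ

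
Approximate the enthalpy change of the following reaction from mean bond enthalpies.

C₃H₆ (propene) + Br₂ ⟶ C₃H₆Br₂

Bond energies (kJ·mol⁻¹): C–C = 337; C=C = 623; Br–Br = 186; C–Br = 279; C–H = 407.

Bonds broken (reactants):
  Br–Br: 1 × 186 = 186
  C–C: 1 × 337 = 337
  C–H: 6 × 407 = 2442
  C=C: 1 × 623 = 623
  Σ(broken) = 3588 kJ
Bonds formed (products):
  C–Br: 2 × 279 = 558
  C–C: 2 × 337 = 674
  C–H: 6 × 407 = 2442
  Σ(formed) = 3674 kJ
ΔH = Σ(broken) − Σ(formed) = 3588 − 3674 = −86 kJ

ΔH ≈ −86 kJ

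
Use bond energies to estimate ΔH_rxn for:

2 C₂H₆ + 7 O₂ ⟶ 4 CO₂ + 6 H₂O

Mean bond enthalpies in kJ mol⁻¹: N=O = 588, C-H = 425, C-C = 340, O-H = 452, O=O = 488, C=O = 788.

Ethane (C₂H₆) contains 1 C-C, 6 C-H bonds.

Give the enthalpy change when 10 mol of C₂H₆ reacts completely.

Bonds broken (reactants):
  C-C: 2 × 340 = 680
  C-H: 12 × 425 = 5100
  O=O: 7 × 488 = 3416
  Σ(broken) = 9196 kJ
Bonds formed (products):
  C=O: 8 × 788 = 6304
  O-H: 12 × 452 = 5424
  Σ(formed) = 11728 kJ
ΔH = Σ(broken) − Σ(formed) = 9196 − 11728 = −2532 kJ
For 5× the reaction as written: 5 × (−2532) = −12660 kJ

ΔH = −12660 kJ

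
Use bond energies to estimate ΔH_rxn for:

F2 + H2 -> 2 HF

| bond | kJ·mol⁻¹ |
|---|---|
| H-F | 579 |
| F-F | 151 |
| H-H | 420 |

Bonds broken (reactants):
  F-F: 1 × 151 = 151
  H-H: 1 × 420 = 420
  Σ(broken) = 571 kJ
Bonds formed (products):
  H-F: 2 × 579 = 1158
  Σ(formed) = 1158 kJ
ΔH = Σ(broken) − Σ(formed) = 571 − 1158 = −587 kJ

ΔH ≈ −587 kJ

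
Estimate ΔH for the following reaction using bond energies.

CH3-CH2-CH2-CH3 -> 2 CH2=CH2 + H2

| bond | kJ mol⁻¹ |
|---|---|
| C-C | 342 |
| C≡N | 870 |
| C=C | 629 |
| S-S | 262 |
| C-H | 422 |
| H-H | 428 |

Bonds broken (reactants):
  C-C: 3 × 342 = 1026
  C-H: 10 × 422 = 4220
  Σ(broken) = 5246 kJ
Bonds formed (products):
  C-H: 8 × 422 = 3376
  C=C: 2 × 629 = 1258
  H-H: 1 × 428 = 428
  Σ(formed) = 5062 kJ
ΔH = Σ(broken) − Σ(formed) = 5246 − 5062 = +184 kJ

ΔH ≈ +184 kJ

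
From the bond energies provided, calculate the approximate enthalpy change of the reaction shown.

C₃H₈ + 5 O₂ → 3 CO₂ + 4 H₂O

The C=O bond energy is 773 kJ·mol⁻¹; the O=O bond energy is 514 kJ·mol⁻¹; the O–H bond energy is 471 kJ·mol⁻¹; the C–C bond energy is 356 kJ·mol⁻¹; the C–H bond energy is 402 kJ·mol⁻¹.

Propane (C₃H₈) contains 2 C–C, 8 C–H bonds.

ΔH ≈ −1908 kJ

Bonds broken (reactants):
  C–C: 2 × 356 = 712
  C–H: 8 × 402 = 3216
  O=O: 5 × 514 = 2570
  Σ(broken) = 6498 kJ
Bonds formed (products):
  C=O: 6 × 773 = 4638
  O–H: 8 × 471 = 3768
  Σ(formed) = 8406 kJ
ΔH = Σ(broken) − Σ(formed) = 6498 − 8406 = −1908 kJ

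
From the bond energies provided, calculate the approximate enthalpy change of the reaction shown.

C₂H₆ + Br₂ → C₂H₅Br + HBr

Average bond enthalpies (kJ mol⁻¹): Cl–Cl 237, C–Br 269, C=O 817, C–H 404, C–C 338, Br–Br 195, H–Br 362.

ΔH ≈ −32 kJ

Bonds broken (reactants):
  Br–Br: 1 × 195 = 195
  C–C: 1 × 338 = 338
  C–H: 6 × 404 = 2424
  Σ(broken) = 2957 kJ
Bonds formed (products):
  C–Br: 1 × 269 = 269
  C–C: 1 × 338 = 338
  C–H: 5 × 404 = 2020
  H–Br: 1 × 362 = 362
  Σ(formed) = 2989 kJ
ΔH = Σ(broken) − Σ(formed) = 2957 − 2989 = −32 kJ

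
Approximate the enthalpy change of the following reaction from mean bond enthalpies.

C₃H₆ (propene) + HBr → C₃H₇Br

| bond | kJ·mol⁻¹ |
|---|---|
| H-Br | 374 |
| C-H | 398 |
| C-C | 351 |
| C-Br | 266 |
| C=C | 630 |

ΔH ≈ −11 kJ

Bonds broken (reactants):
  C-C: 1 × 351 = 351
  C-H: 6 × 398 = 2388
  C=C: 1 × 630 = 630
  H-Br: 1 × 374 = 374
  Σ(broken) = 3743 kJ
Bonds formed (products):
  C-Br: 1 × 266 = 266
  C-C: 2 × 351 = 702
  C-H: 7 × 398 = 2786
  Σ(formed) = 3754 kJ
ΔH = Σ(broken) − Σ(formed) = 3743 − 3754 = −11 kJ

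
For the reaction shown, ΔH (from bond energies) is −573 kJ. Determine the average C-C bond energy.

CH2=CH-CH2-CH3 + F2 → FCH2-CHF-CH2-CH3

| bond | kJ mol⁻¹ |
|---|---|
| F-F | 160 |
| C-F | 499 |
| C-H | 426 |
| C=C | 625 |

Let D be the C-C bond energy.
Σ(broken) = 2×D + 8×426 + 1×625 + 1×160 = 4193 + 2D
Σ(formed) = 3×D + 2×499 + 8×426 = 4406 + 3D
ΔH = Σ(broken) − Σ(formed) = (4193 + 2D) − (4406 + 3D) = −213 − D
Setting this equal to −573 kJ gives D = 360 kJ/mol.

D(C-C) ≈ 360 kJ/mol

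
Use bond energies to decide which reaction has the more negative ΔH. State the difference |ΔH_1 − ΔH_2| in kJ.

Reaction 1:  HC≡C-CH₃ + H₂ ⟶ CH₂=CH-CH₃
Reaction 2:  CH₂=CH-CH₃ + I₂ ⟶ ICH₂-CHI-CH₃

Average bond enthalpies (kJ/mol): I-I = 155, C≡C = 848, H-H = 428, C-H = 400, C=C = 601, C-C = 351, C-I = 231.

Reaction 1:
  Bonds broken (reactants):
    C≡C: 1 × 848 = 848
    C-C: 1 × 351 = 351
    C-H: 4 × 400 = 1600
    H-H: 1 × 428 = 428
    Σ(broken) = 3227 kJ
  Bonds formed (products):
    C-C: 1 × 351 = 351
    C-H: 6 × 400 = 2400
    C=C: 1 × 601 = 601
    Σ(formed) = 3352 kJ
  ΔH_1 = 3227 − 3352 = −125 kJ
Reaction 2:
  Bonds broken (reactants):
    C-C: 1 × 351 = 351
    C-H: 6 × 400 = 2400
    C=C: 1 × 601 = 601
    I-I: 1 × 155 = 155
    Σ(broken) = 3507 kJ
  Bonds formed (products):
    C-C: 2 × 351 = 702
    C-H: 6 × 400 = 2400
    C-I: 2 × 231 = 462
    Σ(formed) = 3564 kJ
  ΔH_2 = 3507 − 3564 = −57 kJ
ΔH_1 − ΔH_2 = −68 kJ, so reaction 1 has the more negative ΔH; |ΔH_1 − ΔH_2| = 68 kJ.

Reaction 1, by 68 kJ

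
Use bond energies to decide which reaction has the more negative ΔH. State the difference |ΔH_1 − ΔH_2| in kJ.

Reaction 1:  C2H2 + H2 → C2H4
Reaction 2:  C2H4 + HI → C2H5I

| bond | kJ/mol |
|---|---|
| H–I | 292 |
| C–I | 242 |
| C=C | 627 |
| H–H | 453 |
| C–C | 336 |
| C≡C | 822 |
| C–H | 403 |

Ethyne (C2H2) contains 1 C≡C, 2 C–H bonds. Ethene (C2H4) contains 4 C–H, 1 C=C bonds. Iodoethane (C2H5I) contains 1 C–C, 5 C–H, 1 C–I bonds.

Reaction 1:
  Bonds broken (reactants):
    C≡C: 1 × 822 = 822
    C–H: 2 × 403 = 806
    H–H: 1 × 453 = 453
    Σ(broken) = 2081 kJ
  Bonds formed (products):
    C–H: 4 × 403 = 1612
    C=C: 1 × 627 = 627
    Σ(formed) = 2239 kJ
  ΔH_1 = 2081 − 2239 = −158 kJ
Reaction 2:
  Bonds broken (reactants):
    C–H: 4 × 403 = 1612
    C=C: 1 × 627 = 627
    H–I: 1 × 292 = 292
    Σ(broken) = 2531 kJ
  Bonds formed (products):
    C–C: 1 × 336 = 336
    C–H: 5 × 403 = 2015
    C–I: 1 × 242 = 242
    Σ(formed) = 2593 kJ
  ΔH_2 = 2531 − 2593 = −62 kJ
ΔH_1 − ΔH_2 = −96 kJ, so reaction 1 has the more negative ΔH; |ΔH_1 − ΔH_2| = 96 kJ.

Reaction 1, by 96 kJ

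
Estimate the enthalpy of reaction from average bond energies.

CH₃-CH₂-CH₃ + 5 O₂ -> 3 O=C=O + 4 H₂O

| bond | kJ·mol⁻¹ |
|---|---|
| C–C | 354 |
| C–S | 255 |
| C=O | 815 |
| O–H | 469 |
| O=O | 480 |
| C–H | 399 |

Bonds broken (reactants):
  C–C: 2 × 354 = 708
  C–H: 8 × 399 = 3192
  O=O: 5 × 480 = 2400
  Σ(broken) = 6300 kJ
Bonds formed (products):
  C=O: 6 × 815 = 4890
  O–H: 8 × 469 = 3752
  Σ(formed) = 8642 kJ
ΔH = Σ(broken) − Σ(formed) = 6300 − 8642 = −2342 kJ

ΔH ≈ −2342 kJ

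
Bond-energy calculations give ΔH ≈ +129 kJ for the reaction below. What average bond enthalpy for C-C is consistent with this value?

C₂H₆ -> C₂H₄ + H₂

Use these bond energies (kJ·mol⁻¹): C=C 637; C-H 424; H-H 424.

D(C-C) ≈ 342 kJ/mol

Let D be the C-C bond energy.
Σ(broken) = 1×D + 6×424 = 2544 + D
Σ(formed) = 4×424 + 1×637 + 1×424 = 2757
ΔH = Σ(broken) − Σ(formed) = (2544 + D) − (2757) = −213 + D
Setting this equal to +129 kJ gives D = 342 kJ/mol.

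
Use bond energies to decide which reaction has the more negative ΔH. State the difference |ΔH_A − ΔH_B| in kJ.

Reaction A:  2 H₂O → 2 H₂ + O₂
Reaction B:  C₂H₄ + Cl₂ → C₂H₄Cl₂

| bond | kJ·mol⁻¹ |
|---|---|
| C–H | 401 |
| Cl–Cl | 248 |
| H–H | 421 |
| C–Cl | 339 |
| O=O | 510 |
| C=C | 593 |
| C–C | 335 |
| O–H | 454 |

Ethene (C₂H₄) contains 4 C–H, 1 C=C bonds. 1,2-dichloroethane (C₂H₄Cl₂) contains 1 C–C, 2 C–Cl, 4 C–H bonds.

Reaction B, by 636 kJ

Reaction A:
  Bonds broken (reactants):
    O–H: 4 × 454 = 1816
    Σ(broken) = 1816 kJ
  Bonds formed (products):
    H–H: 2 × 421 = 842
    O=O: 1 × 510 = 510
    Σ(formed) = 1352 kJ
  ΔH_A = 1816 − 1352 = +464 kJ
Reaction B:
  Bonds broken (reactants):
    C–H: 4 × 401 = 1604
    C=C: 1 × 593 = 593
    Cl–Cl: 1 × 248 = 248
    Σ(broken) = 2445 kJ
  Bonds formed (products):
    C–C: 1 × 335 = 335
    C–Cl: 2 × 339 = 678
    C–H: 4 × 401 = 1604
    Σ(formed) = 2617 kJ
  ΔH_B = 2445 − 2617 = −172 kJ
ΔH_A − ΔH_B = +636 kJ, so reaction B has the more negative ΔH; |ΔH_A − ΔH_B| = 636 kJ.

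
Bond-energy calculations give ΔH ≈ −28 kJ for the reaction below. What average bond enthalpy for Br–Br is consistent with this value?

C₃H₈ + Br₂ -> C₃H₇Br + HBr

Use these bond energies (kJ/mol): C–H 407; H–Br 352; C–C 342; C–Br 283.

Let D be the Br–Br bond energy.
Σ(broken) = 1×D + 2×342 + 8×407 = 3940 + D
Σ(formed) = 1×283 + 2×342 + 7×407 + 1×352 = 4168
ΔH = Σ(broken) − Σ(formed) = (3940 + D) − (4168) = −228 + D
Setting this equal to −28 kJ gives D = 200 kJ/mol.

D(Br–Br) ≈ 200 kJ/mol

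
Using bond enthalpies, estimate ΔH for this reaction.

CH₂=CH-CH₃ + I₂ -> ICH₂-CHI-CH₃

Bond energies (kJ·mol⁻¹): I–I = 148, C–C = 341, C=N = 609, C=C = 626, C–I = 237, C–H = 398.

Bonds broken (reactants):
  C–C: 1 × 341 = 341
  C–H: 6 × 398 = 2388
  C=C: 1 × 626 = 626
  I–I: 1 × 148 = 148
  Σ(broken) = 3503 kJ
Bonds formed (products):
  C–C: 2 × 341 = 682
  C–H: 6 × 398 = 2388
  C–I: 2 × 237 = 474
  Σ(formed) = 3544 kJ
ΔH = Σ(broken) − Σ(formed) = 3503 − 3544 = −41 kJ

ΔH ≈ −41 kJ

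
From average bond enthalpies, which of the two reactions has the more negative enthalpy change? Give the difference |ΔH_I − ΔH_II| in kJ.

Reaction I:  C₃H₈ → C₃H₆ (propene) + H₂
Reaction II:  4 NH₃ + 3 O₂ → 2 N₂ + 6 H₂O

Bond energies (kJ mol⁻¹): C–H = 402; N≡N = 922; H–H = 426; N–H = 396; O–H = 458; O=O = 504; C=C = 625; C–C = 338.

Reaction II, by 1167 kJ

Reaction I:
  Bonds broken (reactants):
    C–C: 2 × 338 = 676
    C–H: 8 × 402 = 3216
    Σ(broken) = 3892 kJ
  Bonds formed (products):
    C–C: 1 × 338 = 338
    C–H: 6 × 402 = 2412
    C=C: 1 × 625 = 625
    H–H: 1 × 426 = 426
    Σ(formed) = 3801 kJ
  ΔH_I = 3892 − 3801 = +91 kJ
Reaction II:
  Bonds broken (reactants):
    N–H: 12 × 396 = 4752
    O=O: 3 × 504 = 1512
    Σ(broken) = 6264 kJ
  Bonds formed (products):
    N≡N: 2 × 922 = 1844
    O–H: 12 × 458 = 5496
    Σ(formed) = 7340 kJ
  ΔH_II = 6264 − 7340 = −1076 kJ
ΔH_I − ΔH_II = +1167 kJ, so reaction II has the more negative ΔH; |ΔH_I − ΔH_II| = 1167 kJ.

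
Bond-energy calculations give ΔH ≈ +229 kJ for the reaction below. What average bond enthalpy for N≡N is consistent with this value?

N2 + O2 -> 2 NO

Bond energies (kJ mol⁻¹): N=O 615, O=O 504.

Let D be the N≡N bond energy.
Σ(broken) = 1×D + 1×504 = 504 + D
Σ(formed) = 2×615 = 1230
ΔH = Σ(broken) − Σ(formed) = (504 + D) − (1230) = −726 + D
Setting this equal to +229 kJ gives D = 955 kJ/mol.

D(N≡N) ≈ 955 kJ/mol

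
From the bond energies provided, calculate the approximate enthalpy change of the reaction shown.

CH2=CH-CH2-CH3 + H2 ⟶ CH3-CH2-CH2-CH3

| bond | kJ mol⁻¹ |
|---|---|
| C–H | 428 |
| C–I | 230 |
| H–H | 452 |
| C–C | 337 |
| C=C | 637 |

Bonds broken (reactants):
  C–C: 2 × 337 = 674
  C–H: 8 × 428 = 3424
  C=C: 1 × 637 = 637
  H–H: 1 × 452 = 452
  Σ(broken) = 5187 kJ
Bonds formed (products):
  C–C: 3 × 337 = 1011
  C–H: 10 × 428 = 4280
  Σ(formed) = 5291 kJ
ΔH = Σ(broken) − Σ(formed) = 5187 − 5291 = −104 kJ

ΔH ≈ −104 kJ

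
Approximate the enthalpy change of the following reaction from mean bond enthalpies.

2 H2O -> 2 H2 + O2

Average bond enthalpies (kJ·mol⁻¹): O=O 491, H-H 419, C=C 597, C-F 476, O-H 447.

Bonds broken (reactants):
  O-H: 4 × 447 = 1788
  Σ(broken) = 1788 kJ
Bonds formed (products):
  H-H: 2 × 419 = 838
  O=O: 1 × 491 = 491
  Σ(formed) = 1329 kJ
ΔH = Σ(broken) − Σ(formed) = 1788 − 1329 = +459 kJ

ΔH ≈ +459 kJ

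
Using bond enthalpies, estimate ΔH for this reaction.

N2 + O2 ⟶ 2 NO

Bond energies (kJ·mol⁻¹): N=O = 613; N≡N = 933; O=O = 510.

ΔH ≈ +217 kJ

Bonds broken (reactants):
  N≡N: 1 × 933 = 933
  O=O: 1 × 510 = 510
  Σ(broken) = 1443 kJ
Bonds formed (products):
  N=O: 2 × 613 = 1226
  Σ(formed) = 1226 kJ
ΔH = Σ(broken) − Σ(formed) = 1443 − 1226 = +217 kJ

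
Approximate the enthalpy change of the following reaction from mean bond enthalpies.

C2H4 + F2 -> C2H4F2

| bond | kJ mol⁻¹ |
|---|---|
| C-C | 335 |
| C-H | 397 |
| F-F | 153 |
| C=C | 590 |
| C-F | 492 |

Bonds broken (reactants):
  C-H: 4 × 397 = 1588
  C=C: 1 × 590 = 590
  F-F: 1 × 153 = 153
  Σ(broken) = 2331 kJ
Bonds formed (products):
  C-C: 1 × 335 = 335
  C-F: 2 × 492 = 984
  C-H: 4 × 397 = 1588
  Σ(formed) = 2907 kJ
ΔH = Σ(broken) − Σ(formed) = 2331 − 2907 = −576 kJ

ΔH ≈ −576 kJ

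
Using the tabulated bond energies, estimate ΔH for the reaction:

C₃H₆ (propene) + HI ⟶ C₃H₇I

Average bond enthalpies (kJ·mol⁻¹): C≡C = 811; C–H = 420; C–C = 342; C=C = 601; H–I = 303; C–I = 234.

Bonds broken (reactants):
  C–C: 1 × 342 = 342
  C–H: 6 × 420 = 2520
  C=C: 1 × 601 = 601
  H–I: 1 × 303 = 303
  Σ(broken) = 3766 kJ
Bonds formed (products):
  C–C: 2 × 342 = 684
  C–H: 7 × 420 = 2940
  C–I: 1 × 234 = 234
  Σ(formed) = 3858 kJ
ΔH = Σ(broken) − Σ(formed) = 3766 − 3858 = −92 kJ

ΔH ≈ −92 kJ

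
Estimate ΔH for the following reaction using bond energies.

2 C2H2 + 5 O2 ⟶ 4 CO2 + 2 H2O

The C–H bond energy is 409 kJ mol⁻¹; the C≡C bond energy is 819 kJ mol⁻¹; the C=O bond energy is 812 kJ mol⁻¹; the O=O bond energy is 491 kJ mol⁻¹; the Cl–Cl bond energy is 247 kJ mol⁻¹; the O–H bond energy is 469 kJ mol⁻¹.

Bonds broken (reactants):
  C≡C: 2 × 819 = 1638
  C–H: 4 × 409 = 1636
  O=O: 5 × 491 = 2455
  Σ(broken) = 5729 kJ
Bonds formed (products):
  C=O: 8 × 812 = 6496
  O–H: 4 × 469 = 1876
  Σ(formed) = 8372 kJ
ΔH = Σ(broken) − Σ(formed) = 5729 − 8372 = −2643 kJ

ΔH ≈ −2643 kJ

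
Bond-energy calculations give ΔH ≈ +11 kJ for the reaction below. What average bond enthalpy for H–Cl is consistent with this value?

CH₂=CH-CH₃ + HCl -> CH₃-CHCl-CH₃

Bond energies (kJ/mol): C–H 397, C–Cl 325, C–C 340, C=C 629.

D(H–Cl) ≈ 444 kJ/mol

Let D be the H–Cl bond energy.
Σ(broken) = 1×340 + 6×397 + 1×629 + 1×D = 3351 + D
Σ(formed) = 2×340 + 1×325 + 7×397 = 3784
ΔH = Σ(broken) − Σ(formed) = (3351 + D) − (3784) = −433 + D
Setting this equal to +11 kJ gives D = 444 kJ/mol.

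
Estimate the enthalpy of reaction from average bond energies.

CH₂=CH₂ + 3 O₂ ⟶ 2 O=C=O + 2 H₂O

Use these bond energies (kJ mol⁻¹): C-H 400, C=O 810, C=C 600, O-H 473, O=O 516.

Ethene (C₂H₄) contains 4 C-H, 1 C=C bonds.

Bonds broken (reactants):
  C-H: 4 × 400 = 1600
  C=C: 1 × 600 = 600
  O=O: 3 × 516 = 1548
  Σ(broken) = 3748 kJ
Bonds formed (products):
  C=O: 4 × 810 = 3240
  O-H: 4 × 473 = 1892
  Σ(formed) = 5132 kJ
ΔH = Σ(broken) − Σ(formed) = 3748 − 5132 = −1384 kJ

ΔH ≈ −1384 kJ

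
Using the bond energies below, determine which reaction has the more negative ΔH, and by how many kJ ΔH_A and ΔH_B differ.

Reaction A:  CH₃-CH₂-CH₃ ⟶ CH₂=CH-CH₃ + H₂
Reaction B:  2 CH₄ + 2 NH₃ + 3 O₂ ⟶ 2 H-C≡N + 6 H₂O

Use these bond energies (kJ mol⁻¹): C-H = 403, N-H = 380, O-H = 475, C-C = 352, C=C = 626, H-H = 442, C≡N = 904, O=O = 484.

Reaction B, by 1448 kJ

Reaction A:
  Bonds broken (reactants):
    C-C: 2 × 352 = 704
    C-H: 8 × 403 = 3224
    Σ(broken) = 3928 kJ
  Bonds formed (products):
    C-C: 1 × 352 = 352
    C-H: 6 × 403 = 2418
    C=C: 1 × 626 = 626
    H-H: 1 × 442 = 442
    Σ(formed) = 3838 kJ
  ΔH_A = 3928 − 3838 = +90 kJ
Reaction B:
  Bonds broken (reactants):
    C-H: 8 × 403 = 3224
    N-H: 6 × 380 = 2280
    O=O: 3 × 484 = 1452
    Σ(broken) = 6956 kJ
  Bonds formed (products):
    C≡N: 2 × 904 = 1808
    C-H: 2 × 403 = 806
    O-H: 12 × 475 = 5700
    Σ(formed) = 8314 kJ
  ΔH_B = 6956 − 8314 = −1358 kJ
ΔH_A − ΔH_B = +1448 kJ, so reaction B has the more negative ΔH; |ΔH_A − ΔH_B| = 1448 kJ.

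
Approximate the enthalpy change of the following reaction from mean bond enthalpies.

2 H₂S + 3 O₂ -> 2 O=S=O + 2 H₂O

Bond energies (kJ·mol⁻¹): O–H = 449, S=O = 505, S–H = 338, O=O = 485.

ΔH ≈ −1009 kJ

Bonds broken (reactants):
  O=O: 3 × 485 = 1455
  S–H: 4 × 338 = 1352
  Σ(broken) = 2807 kJ
Bonds formed (products):
  O–H: 4 × 449 = 1796
  S=O: 4 × 505 = 2020
  Σ(formed) = 3816 kJ
ΔH = Σ(broken) − Σ(formed) = 2807 − 3816 = −1009 kJ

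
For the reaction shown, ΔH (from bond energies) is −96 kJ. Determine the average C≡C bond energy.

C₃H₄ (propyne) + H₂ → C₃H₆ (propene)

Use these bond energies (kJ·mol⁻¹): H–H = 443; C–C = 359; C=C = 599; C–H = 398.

Let D be the C≡C bond energy.
Σ(broken) = 1×D + 1×359 + 4×398 + 1×443 = 2394 + D
Σ(formed) = 1×359 + 6×398 + 1×599 = 3346
ΔH = Σ(broken) − Σ(formed) = (2394 + D) − (3346) = −952 + D
Setting this equal to −96 kJ gives D = 856 kJ/mol.

D(C≡C) ≈ 856 kJ/mol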